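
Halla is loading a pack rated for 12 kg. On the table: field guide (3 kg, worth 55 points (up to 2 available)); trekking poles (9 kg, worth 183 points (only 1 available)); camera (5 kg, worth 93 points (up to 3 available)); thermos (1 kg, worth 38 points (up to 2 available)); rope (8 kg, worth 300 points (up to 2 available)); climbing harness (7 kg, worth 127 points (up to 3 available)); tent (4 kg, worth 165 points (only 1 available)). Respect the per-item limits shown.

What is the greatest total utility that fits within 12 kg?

465

Ranking by ratio (utility/kg): tent 41.25, thermos 38.00, rope 37.50.
A density-first pass picks camera + 2×thermos + tent — 334 at 11 kg.
Dropping camera and 2×thermos frees 7 kg; slotting in rope (8 kg) lifts the total to 465 at 12 kg.
No other feasible combination exceeds 465.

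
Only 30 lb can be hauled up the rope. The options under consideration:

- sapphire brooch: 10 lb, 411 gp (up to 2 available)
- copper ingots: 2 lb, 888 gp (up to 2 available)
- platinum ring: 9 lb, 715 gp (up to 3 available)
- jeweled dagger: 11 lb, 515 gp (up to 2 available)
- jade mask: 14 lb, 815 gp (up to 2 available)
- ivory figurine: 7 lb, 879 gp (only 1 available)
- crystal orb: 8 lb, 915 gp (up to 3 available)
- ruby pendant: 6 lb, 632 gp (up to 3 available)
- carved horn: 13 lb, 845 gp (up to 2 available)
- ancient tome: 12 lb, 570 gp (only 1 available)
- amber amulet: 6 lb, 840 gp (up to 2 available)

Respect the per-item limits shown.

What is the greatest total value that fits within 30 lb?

Ranking by ratio (value/lb): copper ingots 444.00, amber amulet 140.00, ivory figurine 125.57, crystal orb 114.38.
Greedy by ratio would take 2×copper ingots + ivory figurine + ruby pendant + 2×amber amulet: 29 lb used, total 4967.
Replace ivory figurine with crystal orb: the trade gains 36 net, giving 5003 at 30 lb.
Nothing else within 30 lb beats 5003.

5003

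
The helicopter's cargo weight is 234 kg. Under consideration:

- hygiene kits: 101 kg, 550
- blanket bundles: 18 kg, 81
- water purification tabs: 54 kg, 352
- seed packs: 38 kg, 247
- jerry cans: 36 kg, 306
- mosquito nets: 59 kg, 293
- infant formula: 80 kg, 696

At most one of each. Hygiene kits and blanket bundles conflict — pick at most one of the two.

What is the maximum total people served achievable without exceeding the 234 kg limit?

1682

By people served per kg: infant formula 8.70, jerry cans 8.50, water purification tabs 6.52 lead.
Blanket bundles + water purification tabs + seed packs + jerry cans + infant formula uses 226 of the 234 kg and totals 1682.
That's the maximum — no feasible swap from here does better than 1682.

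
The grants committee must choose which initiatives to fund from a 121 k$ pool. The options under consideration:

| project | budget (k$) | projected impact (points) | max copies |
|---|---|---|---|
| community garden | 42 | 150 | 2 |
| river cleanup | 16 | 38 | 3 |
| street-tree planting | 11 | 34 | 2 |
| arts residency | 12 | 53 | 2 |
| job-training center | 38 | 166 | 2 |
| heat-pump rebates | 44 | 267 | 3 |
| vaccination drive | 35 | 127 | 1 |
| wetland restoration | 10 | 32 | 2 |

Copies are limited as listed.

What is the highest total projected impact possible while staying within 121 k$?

653

A density-first pass picks 2×arts residency + 2×heat-pump rebates — 640 at 112 k$.
The 12 k$ tied up in arts residency is better spent on street-tree planting + wetland restoration — total rises to 653 (121 k$).
That's the maximum — no swap from here does better than 653.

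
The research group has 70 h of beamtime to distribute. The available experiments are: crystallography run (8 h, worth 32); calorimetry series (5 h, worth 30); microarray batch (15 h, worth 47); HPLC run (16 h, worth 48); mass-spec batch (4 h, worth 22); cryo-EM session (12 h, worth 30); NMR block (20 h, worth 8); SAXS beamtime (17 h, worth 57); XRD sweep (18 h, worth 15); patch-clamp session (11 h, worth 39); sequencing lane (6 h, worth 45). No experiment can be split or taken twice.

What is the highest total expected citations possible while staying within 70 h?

273

Density check — sequencing lane 7.50, calorimetry series 6.00, mass-spec batch 5.50 are the best per h.
A density-first pass picks crystallography run + calorimetry series + microarray batch + mass-spec batch + SAXS beamtime + patch-clamp session + sequencing lane — 272 at 66 h.
Replace microarray batch with HPLC run: the trade gains 1 net, giving 273 at 67 h.
The closest alternative, crystallography run + calorimetry series + microarray batch + mass-spec batch + SAXS beamtime + patch-clamp session + sequencing lane, reaches only 272.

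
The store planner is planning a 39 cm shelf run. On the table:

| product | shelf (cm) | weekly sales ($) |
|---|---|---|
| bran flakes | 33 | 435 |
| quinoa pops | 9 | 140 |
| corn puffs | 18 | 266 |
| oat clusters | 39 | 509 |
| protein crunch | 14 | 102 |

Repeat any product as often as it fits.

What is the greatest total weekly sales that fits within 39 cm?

Best packing: 4×quinoa pops — 36 cm, 560 total.

560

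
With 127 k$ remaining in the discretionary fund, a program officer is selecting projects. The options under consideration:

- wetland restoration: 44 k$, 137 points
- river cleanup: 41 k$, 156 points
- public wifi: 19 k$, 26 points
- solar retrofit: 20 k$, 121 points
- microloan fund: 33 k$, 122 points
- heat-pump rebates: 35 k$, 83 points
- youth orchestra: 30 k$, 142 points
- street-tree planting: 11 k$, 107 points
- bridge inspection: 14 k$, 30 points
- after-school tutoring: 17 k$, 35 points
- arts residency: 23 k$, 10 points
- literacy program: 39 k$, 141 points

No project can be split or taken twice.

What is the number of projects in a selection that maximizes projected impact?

5

The maximum projected impact within 127 k$ is 561.
One optimal bundle: river cleanup + solar retrofit + youth orchestra + street-tree planting + after-school tutoring (119 k$).
Any selection reaching 561 contains exactly 5 projects.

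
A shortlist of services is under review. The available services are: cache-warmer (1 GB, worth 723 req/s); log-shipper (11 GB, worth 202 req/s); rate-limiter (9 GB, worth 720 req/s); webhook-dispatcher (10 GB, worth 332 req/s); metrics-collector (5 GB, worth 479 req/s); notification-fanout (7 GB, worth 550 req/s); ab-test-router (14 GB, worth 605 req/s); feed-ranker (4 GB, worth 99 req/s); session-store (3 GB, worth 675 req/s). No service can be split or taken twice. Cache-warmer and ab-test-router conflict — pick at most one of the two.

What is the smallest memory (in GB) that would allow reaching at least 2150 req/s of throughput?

16

Minimise GB subject to total throughput ≥ 2150.
cache-warmer + metrics-collector + notification-fanout + session-store reaches 2427 using 16 GB.
No combination under 16 GB hits 2150.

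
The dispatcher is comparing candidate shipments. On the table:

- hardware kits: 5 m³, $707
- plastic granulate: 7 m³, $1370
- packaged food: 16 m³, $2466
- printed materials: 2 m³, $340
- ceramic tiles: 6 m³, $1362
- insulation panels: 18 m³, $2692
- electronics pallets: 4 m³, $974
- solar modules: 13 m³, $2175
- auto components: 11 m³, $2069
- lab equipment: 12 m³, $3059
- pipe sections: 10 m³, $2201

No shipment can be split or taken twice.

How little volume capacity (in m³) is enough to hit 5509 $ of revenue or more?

24

Look for the lowest-volume combination reaching 5509.
printed materials + ceramic tiles + electronics pallets + lab equipment: 5735 revenue at 24 m³.
No combination under 24 m³ hits 5509.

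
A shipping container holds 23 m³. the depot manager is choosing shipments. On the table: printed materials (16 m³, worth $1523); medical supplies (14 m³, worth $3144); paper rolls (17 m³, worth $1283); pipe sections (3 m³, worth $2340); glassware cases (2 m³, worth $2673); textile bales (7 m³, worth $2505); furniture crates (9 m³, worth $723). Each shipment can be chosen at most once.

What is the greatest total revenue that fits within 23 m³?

8322

The ratio heuristic lands on pipe sections + glassware cases + textile bales + furniture crates (8241) but leaves 2 m³ idle.
The 12 m³ tied up in pipe sections and furniture crates is better spent on medical supplies — total rises to 8322 (23 m³).
Runner-up pipe sections + glassware cases + textile bales + furniture crates tops out at 8241.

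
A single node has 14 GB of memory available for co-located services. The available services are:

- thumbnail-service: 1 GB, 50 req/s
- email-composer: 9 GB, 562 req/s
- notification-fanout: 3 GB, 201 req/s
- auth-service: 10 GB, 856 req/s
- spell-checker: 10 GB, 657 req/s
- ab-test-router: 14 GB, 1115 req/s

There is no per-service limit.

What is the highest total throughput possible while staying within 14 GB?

1115

Greedy by ratio would take thumbnail-service + notification-fanout + auth-service: 14 GB used, total 1107.
Replace thumbnail-service and notification-fanout and auth-service with ab-test-router: the trade gains 8 net, giving 1115 at 14 GB.
No other feasible combination exceeds 1115.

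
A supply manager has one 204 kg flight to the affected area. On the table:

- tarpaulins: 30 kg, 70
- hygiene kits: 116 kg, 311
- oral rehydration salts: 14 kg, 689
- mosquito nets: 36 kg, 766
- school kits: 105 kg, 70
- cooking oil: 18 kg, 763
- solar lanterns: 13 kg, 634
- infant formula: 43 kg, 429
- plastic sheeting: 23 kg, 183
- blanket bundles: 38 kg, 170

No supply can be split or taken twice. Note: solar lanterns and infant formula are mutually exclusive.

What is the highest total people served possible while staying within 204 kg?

Best packing: tarpaulins + oral rehydration salts + mosquito nets + cooking oil + solar lanterns + plastic sheeting + blanket bundles — 172 kg, 3275 total.
Nothing else feasible within 204 kg beats 3275.

3275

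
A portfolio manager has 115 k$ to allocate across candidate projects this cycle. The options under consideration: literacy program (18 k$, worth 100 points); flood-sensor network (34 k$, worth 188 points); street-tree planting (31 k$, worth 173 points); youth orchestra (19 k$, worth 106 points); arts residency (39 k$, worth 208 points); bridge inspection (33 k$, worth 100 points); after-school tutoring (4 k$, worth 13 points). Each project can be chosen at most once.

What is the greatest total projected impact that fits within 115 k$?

615

By projected impact per k$: street-tree planting 5.58, youth orchestra 5.58, literacy program 5.56, flood-sensor network 5.53 lead.
Filling by ratio: literacy program + flood-sensor network + street-tree planting + youth orchestra + after-school tutoring for 580, with 9 k$ left unused.
Dropping street-tree planting frees 31 k$; slotting in arts residency (39 k$) lifts the total to 615 at 114 k$.
The spare 1 k$ is too small for any remaining project, and no exchange beats 615.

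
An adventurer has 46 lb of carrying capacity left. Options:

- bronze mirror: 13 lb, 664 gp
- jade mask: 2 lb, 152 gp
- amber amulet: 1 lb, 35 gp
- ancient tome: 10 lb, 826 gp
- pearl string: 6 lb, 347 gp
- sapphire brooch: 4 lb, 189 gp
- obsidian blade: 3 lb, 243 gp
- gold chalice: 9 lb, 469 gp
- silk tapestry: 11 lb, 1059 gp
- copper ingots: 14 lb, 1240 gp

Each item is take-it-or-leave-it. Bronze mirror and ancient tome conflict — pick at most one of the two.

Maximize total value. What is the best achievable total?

Jade mask + ancient tome + pearl string + obsidian blade + silk tapestry + copper ingots uses 46 of the 46 lb and totals 3867.
That's the maximum — no feasible swap from here does better than 3867.

3867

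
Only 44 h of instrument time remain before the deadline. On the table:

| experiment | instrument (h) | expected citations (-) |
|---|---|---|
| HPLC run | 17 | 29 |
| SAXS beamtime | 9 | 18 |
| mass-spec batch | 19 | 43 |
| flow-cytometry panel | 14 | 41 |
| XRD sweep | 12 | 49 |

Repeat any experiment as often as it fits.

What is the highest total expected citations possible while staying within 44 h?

147

By expected citations per h: XRD sweep 4.08, flow-cytometry panel 2.93, mass-spec batch 2.26 lead.
Taking 3×XRD sweep: 36 h used, 147 in expected citations.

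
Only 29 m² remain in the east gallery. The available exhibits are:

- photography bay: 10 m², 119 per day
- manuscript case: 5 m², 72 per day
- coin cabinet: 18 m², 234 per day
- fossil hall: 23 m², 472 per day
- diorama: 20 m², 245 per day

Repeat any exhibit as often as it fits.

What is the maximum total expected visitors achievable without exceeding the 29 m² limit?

544

Ranking by ratio (expected visitors/m²): fossil hall 20.52, manuscript case 14.40, coin cabinet 13.00.
Taking manuscript case + fossil hall: 28 m² used, 544 in expected visitors.
Every other selection either busts 29 m² or fails to beat 544.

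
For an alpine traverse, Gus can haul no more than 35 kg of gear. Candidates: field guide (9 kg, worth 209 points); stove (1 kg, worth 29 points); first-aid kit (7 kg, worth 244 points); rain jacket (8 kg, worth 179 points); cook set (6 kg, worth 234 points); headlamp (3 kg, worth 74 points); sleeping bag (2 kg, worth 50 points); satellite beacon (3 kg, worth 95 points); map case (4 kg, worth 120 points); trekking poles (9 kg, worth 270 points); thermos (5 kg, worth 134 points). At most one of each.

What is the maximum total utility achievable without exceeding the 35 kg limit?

Stove + first-aid kit + cook set + satellite beacon + map case + trekking poles + thermos uses 35 of the 35 kg and totals 1126.

1126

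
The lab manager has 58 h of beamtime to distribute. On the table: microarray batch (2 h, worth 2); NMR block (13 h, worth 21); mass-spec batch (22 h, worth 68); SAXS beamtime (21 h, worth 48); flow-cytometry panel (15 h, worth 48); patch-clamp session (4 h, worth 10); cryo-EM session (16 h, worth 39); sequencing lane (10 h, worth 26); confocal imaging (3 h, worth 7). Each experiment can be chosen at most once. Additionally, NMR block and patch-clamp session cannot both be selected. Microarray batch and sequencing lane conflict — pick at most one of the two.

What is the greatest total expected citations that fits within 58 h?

165

By expected citations per h: flow-cytometry panel 3.20, mass-spec batch 3.09, sequencing lane 2.60, patch-clamp session 2.50 lead.
Mass-spec batch + flow-cytometry panel + patch-clamp session + cryo-EM session uses 57 of the 58 h and totals 165.
The closest alternative, mass-spec batch + SAXS beamtime + flow-cytometry panel, reaches only 164.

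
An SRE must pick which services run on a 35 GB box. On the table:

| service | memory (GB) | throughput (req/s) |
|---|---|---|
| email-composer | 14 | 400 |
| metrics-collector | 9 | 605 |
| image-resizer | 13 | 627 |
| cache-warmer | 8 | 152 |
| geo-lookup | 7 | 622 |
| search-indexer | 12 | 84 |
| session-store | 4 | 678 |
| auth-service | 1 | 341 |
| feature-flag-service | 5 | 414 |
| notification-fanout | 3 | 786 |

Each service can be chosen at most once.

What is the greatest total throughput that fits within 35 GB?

Greedy by ratio would take metrics-collector + geo-lookup + session-store + auth-service + feature-flag-service + notification-fanout: 29 GB used, total 3446.
Replace metrics-collector with image-resizer: the trade gains 22 net, giving 3468 at 33 GB.
Next best is metrics-collector + image-resizer + session-store + auth-service + feature-flag-service + notification-fanout at 3451 (35 GB) — short by 17.

3468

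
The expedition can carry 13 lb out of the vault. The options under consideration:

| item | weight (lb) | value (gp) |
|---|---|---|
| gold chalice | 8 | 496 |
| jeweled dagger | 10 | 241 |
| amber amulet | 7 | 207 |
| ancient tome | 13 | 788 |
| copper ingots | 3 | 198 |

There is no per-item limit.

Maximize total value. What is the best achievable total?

792

4×copper ingots uses 12 of the 13 lb and totals 792.
Every other selection either busts 13 lb or fails to beat 792.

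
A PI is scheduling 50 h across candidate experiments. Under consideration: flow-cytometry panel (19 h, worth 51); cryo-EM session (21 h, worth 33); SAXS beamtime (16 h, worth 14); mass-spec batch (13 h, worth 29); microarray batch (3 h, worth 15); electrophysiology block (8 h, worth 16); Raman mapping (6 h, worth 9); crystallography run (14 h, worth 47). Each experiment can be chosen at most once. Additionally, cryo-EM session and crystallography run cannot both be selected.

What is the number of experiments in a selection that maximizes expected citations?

4

Best achievable expected citations is 142.
One optimal bundle: flow-cytometry panel + mass-spec batch + microarray batch + crystallography run (49 h).
Any selection reaching 142 contains exactly 4 experiments.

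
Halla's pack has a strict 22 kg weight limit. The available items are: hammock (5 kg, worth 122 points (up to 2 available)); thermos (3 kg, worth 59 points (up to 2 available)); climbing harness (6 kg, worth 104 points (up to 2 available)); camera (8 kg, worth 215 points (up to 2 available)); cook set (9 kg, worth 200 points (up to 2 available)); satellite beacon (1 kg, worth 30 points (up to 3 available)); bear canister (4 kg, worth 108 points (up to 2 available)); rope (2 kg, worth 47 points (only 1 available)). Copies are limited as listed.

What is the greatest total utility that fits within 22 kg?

598

Density check — satellite beacon 30.00, bear canister 27.00, camera 26.88, hammock 24.40 are the best per kg.
The ratio heuristic lands on camera + 3×satellite beacon + 2×bear canister + rope (568) but leaves 1 kg idle.
Dropping satellite beacon and bear canister and rope frees 7 kg; slotting in camera (8 kg) lifts the total to 598 at 22 kg.
Nothing else within 22 kg beats 598.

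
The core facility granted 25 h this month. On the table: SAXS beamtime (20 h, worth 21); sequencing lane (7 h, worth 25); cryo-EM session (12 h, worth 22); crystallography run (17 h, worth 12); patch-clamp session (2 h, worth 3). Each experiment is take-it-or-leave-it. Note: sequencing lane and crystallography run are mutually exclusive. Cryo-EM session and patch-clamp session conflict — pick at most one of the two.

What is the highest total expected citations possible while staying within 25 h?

Sequencing lane + cryo-EM session uses 19 of the 25 h and totals 47.
An exhaustive check of the 32 subsets confirms 47.

47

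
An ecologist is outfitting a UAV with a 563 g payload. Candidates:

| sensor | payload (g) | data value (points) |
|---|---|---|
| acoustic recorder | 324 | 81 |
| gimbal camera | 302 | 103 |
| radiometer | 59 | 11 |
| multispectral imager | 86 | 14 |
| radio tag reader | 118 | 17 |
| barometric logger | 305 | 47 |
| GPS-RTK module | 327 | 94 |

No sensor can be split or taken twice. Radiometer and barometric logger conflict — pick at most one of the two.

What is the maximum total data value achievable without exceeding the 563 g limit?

134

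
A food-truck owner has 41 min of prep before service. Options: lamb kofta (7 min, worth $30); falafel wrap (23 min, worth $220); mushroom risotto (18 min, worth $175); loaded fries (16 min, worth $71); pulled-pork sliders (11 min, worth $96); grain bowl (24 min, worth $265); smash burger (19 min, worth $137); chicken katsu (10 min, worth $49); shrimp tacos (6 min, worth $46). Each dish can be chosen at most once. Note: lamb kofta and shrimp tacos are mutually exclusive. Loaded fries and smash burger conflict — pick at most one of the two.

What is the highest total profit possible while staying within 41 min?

407

Ranking by ratio (profit/min): grain bowl 11.04, mushroom risotto 9.72, falafel wrap 9.57.
Best packing: pulled-pork sliders + grain bowl + shrimp tacos — 41 min, 407 total.
An exhaustive check of the 512 subsets confirms 407.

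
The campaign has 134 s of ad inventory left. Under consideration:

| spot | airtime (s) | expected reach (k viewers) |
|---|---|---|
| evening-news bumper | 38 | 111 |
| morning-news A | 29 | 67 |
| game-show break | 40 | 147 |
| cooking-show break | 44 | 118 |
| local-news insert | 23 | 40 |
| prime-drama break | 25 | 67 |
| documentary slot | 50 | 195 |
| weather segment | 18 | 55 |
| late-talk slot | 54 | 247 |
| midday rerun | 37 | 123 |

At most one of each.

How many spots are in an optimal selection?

3

Optimal total is 517.
One optimal bundle: game-show break + late-talk slot + midday rerun (131 s).
Any selection reaching 517 contains exactly 3 spots.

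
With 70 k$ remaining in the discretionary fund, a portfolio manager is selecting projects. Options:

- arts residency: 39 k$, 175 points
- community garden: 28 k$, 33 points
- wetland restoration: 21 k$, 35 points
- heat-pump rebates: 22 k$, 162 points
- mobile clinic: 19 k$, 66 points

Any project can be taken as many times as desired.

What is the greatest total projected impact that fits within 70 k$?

486

Density check — heat-pump rebates 7.36, arts residency 4.49, mobile clinic 3.47 are the best per k$.
3×heat-pump rebates uses 66 of the 70 k$ and totals 486.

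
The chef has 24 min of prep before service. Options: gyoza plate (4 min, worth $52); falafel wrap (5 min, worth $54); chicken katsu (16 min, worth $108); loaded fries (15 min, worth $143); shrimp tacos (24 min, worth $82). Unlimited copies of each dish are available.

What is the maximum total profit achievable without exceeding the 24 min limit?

312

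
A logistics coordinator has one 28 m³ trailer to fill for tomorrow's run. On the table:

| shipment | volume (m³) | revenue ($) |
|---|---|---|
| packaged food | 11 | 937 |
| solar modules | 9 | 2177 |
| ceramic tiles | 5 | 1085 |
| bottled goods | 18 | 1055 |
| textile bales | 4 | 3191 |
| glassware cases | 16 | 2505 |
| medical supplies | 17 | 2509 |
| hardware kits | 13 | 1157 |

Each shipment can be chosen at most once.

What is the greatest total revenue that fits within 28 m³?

6785

A density-first pass picks solar modules + ceramic tiles + textile bales — 6453 at 18 m³.
The 9 m³ tied up in solar modules is better spent on medical supplies — total rises to 6785 (26 m³).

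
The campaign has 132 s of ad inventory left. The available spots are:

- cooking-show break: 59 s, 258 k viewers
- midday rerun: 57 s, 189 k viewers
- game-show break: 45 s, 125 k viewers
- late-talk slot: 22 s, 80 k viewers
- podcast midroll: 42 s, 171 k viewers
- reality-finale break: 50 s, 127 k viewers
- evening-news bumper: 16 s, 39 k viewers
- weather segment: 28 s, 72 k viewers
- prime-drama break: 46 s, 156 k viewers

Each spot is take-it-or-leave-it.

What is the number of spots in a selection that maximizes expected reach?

Best achievable expected reach is 509.
cooking-show break + late-talk slot + podcast midroll hits 509 at 123 s.
Every optimal selection uses 3 spots.

3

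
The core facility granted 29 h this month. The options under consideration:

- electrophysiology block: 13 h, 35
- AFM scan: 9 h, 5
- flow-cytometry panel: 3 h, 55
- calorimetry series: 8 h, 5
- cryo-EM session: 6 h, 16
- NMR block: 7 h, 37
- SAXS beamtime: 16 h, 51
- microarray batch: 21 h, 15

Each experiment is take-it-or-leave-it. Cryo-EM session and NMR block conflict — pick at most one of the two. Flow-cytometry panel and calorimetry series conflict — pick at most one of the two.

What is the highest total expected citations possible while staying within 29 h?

143

Ranking by ratio (expected citations/h): flow-cytometry panel 18.33, NMR block 5.29, SAXS beamtime 3.19, electrophysiology block 2.69.
The ratio ordering already packs tightly: flow-cytometry panel + NMR block + SAXS beamtime, 26 h, 143.
The closest alternative, electrophysiology block + flow-cytometry panel + NMR block, reaches only 127.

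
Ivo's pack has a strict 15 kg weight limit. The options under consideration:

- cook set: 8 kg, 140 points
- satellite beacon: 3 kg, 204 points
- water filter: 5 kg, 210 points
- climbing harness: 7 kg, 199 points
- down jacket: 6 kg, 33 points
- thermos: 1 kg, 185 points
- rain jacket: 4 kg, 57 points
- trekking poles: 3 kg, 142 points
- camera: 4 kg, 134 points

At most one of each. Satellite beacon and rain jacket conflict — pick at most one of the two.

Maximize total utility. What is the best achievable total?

741

Satellite beacon + water filter + thermos + trekking poles uses 12 of the 15 kg and totals 741.
Runner-up satellite beacon + water filter + thermos + camera tops out at 733.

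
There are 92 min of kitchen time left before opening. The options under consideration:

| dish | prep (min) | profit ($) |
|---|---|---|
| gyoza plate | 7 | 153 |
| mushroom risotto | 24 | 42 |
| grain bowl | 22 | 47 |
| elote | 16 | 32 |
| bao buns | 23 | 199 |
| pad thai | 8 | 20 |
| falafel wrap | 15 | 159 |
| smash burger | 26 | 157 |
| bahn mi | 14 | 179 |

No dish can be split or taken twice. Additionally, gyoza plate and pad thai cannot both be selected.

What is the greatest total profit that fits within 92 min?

The ratio ordering already packs tightly: gyoza plate + bao buns + falafel wrap + smash burger + bahn mi, 85 min, 847.
The spare 7 min is too small for any remaining dish, and no feasible exchange beats 847.

847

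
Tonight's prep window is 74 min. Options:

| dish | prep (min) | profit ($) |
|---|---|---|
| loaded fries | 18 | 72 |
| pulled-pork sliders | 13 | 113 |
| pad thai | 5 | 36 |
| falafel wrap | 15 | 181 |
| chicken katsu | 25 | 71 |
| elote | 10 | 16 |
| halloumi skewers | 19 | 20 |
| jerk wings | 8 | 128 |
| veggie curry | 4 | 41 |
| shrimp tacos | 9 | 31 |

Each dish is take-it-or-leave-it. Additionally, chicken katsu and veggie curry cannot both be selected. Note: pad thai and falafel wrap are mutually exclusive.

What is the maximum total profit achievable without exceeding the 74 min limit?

566

Ranking by ratio (profit/min): jerk wings 16.00, falafel wrap 12.07, veggie curry 10.25.
Best packing: loaded fries + pulled-pork sliders + falafel wrap + jerk wings + veggie curry + shrimp tacos — 67 min, 566 total.
Runner-up loaded fries + pulled-pork sliders + falafel wrap + elote + jerk wings + veggie curry tops out at 551.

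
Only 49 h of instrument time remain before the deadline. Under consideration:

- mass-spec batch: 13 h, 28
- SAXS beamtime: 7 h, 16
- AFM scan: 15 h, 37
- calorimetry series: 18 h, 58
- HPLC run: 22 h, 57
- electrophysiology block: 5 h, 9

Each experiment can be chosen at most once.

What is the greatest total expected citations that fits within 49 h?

Best packing: SAXS beamtime + calorimetry series + HPLC run — 47 h, 131 total.
Next best is calorimetry series + HPLC run + electrophysiology block at 124 (45 h) — short by 7.

131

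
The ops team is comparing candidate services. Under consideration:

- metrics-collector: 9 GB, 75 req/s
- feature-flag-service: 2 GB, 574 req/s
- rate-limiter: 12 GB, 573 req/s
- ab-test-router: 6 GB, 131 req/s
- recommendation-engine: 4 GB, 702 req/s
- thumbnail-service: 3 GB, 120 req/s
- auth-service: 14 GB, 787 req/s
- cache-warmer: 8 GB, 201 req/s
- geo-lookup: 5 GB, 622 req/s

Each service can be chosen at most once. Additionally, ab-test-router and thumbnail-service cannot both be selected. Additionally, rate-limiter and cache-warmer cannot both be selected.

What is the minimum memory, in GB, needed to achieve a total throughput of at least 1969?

14

Minimise GB subject to total throughput ≥ 1969.
feature-flag-service + recommendation-engine + thumbnail-service + geo-lookup reaches 2018 using 14 GB.
Any bundle with less than 14 GB falls short of 1969.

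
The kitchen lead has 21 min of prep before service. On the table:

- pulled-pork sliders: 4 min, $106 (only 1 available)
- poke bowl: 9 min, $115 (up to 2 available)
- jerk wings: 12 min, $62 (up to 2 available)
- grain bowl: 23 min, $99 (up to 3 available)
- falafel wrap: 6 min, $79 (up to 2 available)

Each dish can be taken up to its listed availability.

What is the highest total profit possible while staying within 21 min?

300

Greedy by ratio would take pulled-pork sliders + 2×falafel wrap: 16 min used, total 264.
Replace falafel wrap with poke bowl: the trade gains 36 net, giving 300 at 19 min.
No other feasible combination exceeds 300.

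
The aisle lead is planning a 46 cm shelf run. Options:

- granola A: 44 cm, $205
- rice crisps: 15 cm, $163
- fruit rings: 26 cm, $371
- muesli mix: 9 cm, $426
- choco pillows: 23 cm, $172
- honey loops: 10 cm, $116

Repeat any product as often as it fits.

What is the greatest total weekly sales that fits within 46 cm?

2130

Density check — muesli mix 47.33, fruit rings 14.27, honey loops 11.60, rice crisps 10.87 are the best per cm.
5×muesli mix uses 45 of the 46 cm and totals 2130.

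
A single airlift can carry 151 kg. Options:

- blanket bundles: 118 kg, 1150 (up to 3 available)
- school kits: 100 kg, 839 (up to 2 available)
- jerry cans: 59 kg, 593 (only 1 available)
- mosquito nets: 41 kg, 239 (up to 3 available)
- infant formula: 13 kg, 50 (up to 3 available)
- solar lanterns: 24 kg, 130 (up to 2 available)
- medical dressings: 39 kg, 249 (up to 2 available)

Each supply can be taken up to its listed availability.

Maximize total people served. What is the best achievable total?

1280

Taking the top-ratio supplies first gives jerry cans + infant formula + 2×medical dressings for 1141 (150 kg).
Using the slack differently, blanket bundles + solar lanterns comes to 1280 at 142 kg.
No other feasible combination exceeds 1280.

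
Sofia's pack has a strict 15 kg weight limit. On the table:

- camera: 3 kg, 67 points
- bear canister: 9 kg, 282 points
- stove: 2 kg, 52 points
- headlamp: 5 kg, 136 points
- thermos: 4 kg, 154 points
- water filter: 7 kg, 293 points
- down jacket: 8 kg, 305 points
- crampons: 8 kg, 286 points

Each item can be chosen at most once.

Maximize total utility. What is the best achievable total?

598

The ratio heuristic lands on stove + thermos + water filter (499) but leaves 2 kg idle.
The 6 kg tied up in stove and thermos is better spent on down jacket — total rises to 598 (15 kg).
Next best is water filter + crampons at 579 (15 kg) — short by 19.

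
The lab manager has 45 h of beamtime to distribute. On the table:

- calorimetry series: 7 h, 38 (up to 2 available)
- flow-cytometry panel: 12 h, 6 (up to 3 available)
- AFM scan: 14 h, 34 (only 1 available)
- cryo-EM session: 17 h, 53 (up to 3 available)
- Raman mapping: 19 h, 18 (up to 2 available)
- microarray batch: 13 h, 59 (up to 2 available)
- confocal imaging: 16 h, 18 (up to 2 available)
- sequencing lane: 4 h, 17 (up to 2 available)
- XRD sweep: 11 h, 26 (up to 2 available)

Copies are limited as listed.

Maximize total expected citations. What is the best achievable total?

211

Best packing: 2×calorimetry series + 2×microarray batch + sequencing lane — 44 h, 211 total.
No other feasible combination exceeds 211.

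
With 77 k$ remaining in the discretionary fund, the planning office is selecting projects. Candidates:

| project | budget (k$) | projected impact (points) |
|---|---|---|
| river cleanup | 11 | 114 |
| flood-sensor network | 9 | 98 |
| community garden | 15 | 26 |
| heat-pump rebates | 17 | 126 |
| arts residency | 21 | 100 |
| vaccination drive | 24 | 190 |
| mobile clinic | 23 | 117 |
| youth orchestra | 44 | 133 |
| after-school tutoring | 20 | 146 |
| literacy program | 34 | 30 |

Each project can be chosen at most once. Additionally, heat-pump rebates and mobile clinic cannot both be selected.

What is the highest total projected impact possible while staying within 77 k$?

576

Filling by ratio: river cleanup + flood-sensor network + community garden + heat-pump rebates + vaccination drive for 554, with 1 k$ left unused.
The 24 k$ tied up in flood-sensor network and community garden is better spent on after-school tutoring — total rises to 576 (72 k$).
Every other selection either busts 77 k$ or breaks a pairing rule or fails to beat 576.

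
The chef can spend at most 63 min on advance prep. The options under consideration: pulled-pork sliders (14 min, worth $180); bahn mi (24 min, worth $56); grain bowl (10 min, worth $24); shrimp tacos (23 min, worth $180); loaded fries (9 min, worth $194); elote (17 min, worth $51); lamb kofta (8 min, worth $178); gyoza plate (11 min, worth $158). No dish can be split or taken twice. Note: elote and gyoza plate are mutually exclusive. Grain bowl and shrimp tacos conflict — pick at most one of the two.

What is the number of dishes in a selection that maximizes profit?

Optimal total is 734.
One optimal bundle: pulled-pork sliders + grain bowl + loaded fries + lamb kofta + gyoza plate (52 min).
Any selection reaching 734 contains exactly 5 dishes.

5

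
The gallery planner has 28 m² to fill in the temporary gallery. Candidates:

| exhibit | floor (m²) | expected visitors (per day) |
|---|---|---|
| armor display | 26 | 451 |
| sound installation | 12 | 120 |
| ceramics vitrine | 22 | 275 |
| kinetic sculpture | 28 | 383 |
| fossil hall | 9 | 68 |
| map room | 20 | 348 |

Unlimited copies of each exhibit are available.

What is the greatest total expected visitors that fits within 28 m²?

451

The ratio heuristic lands on map room (348) but leaves 8 m² idle.
Dropping map room frees 20 m²; slotting in armor display (26 m²) lifts the total to 451 at 26 m².
That's the maximum — no swap from here does better than 451.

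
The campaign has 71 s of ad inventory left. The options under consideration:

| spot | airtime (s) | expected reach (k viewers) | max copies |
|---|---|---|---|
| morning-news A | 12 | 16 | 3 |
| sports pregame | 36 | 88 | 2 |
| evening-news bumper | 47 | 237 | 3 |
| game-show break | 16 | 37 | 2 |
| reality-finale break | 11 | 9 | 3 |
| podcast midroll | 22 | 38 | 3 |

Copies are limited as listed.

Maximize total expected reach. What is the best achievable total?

275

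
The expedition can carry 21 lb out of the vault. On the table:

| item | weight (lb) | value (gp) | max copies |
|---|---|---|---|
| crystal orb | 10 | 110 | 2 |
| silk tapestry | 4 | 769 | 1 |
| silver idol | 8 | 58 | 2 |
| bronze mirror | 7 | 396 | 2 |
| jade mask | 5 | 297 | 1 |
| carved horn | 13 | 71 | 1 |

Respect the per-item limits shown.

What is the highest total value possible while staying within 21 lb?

A density-first pass picks silk tapestry + bronze mirror + jade mask — 1462 at 16 lb.
Dropping jade mask frees 5 lb; slotting in bronze mirror (7 lb) lifts the total to 1561 at 18 lb.
The spare 3 lb is too small for any remaining item, and no exchange beats 1561.

1561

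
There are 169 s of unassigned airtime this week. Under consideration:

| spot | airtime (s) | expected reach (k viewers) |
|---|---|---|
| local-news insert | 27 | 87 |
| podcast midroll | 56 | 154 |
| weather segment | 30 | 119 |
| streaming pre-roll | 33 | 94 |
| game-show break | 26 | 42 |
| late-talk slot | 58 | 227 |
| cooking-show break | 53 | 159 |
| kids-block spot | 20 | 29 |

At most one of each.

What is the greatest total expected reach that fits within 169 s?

The ratio ordering already packs tightly: local-news insert + weather segment + late-talk slot + cooking-show break, 168 s, 592.
Nothing else within 169 s beats 592.

592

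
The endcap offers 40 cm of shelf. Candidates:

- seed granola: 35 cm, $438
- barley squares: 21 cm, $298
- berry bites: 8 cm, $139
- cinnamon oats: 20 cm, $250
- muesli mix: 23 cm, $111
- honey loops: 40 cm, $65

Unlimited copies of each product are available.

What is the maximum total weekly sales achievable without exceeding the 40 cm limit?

695

The ratio ordering already packs tightly: 5×berry bites, 40 cm, 695.
That's the maximum — no swap from here does better than 695.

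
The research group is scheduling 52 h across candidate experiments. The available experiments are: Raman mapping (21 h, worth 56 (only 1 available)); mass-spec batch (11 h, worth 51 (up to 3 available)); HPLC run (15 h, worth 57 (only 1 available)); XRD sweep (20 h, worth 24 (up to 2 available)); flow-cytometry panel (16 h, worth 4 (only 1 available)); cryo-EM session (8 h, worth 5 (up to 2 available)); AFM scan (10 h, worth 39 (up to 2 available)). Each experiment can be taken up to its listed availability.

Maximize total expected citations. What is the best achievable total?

Ranking by ratio (expected citations/h): mass-spec batch 4.64, AFM scan 3.90, HPLC run 3.80.
The ratio heuristic lands on 3×mass-spec batch + cryo-EM session + AFM scan (197) but leaves 1 h idle.
Dropping cryo-EM session and AFM scan frees 18 h; slotting in HPLC run (15 h) lifts the total to 210 at 48 h.
Nothing else within 52 h beats 210.

210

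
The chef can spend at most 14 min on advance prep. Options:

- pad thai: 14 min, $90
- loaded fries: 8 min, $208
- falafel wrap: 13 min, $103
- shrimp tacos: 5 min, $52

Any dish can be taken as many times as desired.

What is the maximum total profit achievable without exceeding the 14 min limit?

260

Ranking by ratio (profit/min): loaded fries 26.00, shrimp tacos 10.40, falafel wrap 7.92.
The ratio ordering already packs tightly: loaded fries + shrimp tacos, 13 min, 260.
No other feasible combination exceeds 260.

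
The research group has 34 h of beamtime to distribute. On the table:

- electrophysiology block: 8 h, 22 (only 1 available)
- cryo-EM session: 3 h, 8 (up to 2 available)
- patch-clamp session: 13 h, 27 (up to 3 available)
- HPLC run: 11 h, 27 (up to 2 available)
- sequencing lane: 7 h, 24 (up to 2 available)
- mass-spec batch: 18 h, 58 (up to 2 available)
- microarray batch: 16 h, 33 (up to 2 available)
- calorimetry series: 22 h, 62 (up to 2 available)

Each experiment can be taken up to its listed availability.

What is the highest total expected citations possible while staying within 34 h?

106

2×sequencing lane + mass-spec batch uses 32 of the 34 h and totals 106.
Nothing else within 34 h beats 106.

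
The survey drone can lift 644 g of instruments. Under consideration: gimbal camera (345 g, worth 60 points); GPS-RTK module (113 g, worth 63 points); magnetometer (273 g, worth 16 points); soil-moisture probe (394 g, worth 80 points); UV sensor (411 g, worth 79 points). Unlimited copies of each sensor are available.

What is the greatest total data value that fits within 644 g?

Taking 5×GPS-RTK module: 565 g used, 315 in data value.

315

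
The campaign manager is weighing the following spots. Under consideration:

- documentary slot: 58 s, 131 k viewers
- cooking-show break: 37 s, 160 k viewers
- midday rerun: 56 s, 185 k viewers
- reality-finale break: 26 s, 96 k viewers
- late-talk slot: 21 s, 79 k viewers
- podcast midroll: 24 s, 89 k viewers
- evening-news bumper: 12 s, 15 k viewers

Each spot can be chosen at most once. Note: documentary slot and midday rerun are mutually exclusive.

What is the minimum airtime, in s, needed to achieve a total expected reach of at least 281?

82

Minimise s subject to total expected reach ≥ 281.
midday rerun + reality-finale break reaches 281 using 82 s.
Below 82 s the best achievable stays under 281.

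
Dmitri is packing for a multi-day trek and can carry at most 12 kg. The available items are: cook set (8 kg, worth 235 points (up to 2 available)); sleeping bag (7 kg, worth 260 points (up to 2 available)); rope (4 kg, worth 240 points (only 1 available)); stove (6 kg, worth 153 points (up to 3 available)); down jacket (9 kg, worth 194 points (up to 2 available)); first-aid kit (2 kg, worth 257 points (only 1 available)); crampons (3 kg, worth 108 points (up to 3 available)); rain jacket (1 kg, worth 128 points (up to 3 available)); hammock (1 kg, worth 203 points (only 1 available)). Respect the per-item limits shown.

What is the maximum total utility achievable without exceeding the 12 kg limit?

Density check — hammock 203.00, first-aid kit 128.50, rain jacket 128.00, rope 60.00 are the best per kg.
Rope + first-aid kit + 3×rain jacket + hammock uses 10 of the 12 kg and totals 1084.
Nothing else within 12 kg beats 1084.

1084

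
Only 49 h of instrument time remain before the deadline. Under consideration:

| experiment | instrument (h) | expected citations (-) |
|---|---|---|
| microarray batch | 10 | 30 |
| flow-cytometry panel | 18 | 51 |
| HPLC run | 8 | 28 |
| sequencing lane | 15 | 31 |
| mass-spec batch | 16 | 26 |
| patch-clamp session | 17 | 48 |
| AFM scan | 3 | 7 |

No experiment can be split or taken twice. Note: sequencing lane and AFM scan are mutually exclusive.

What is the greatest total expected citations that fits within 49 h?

136

Taking the top-ratio experiments first gives microarray batch + flow-cytometry panel + HPLC run + AFM scan for 116 (39 h).
Dropping HPLC run frees 8 h; slotting in patch-clamp session (17 h) lifts the total to 136 at 48 h.
Next best is flow-cytometry panel + HPLC run + patch-clamp session + AFM scan at 134 (46 h) — short by 2.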